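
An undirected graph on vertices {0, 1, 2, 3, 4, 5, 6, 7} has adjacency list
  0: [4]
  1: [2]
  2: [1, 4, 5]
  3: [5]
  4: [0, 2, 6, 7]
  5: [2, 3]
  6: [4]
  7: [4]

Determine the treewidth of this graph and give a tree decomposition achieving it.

Each bag holds 2 vertices, so the decomposition has width 1, which upper-bounds the treewidth. Any graph with an edge has treewidth ≥ 1, and G has the edge 0–4. Combining the bounds, tw(G) = 1.

Treewidth 1.
One optimal decomposition is:
Bags: B1 = {0, 4}  B2 = {2, 4}  B3 = {2, 5}  B4 = {3, 5}  B5 = {4, 6}  B6 = {4, 7}  B7 = {1, 2}
Tree: B1–B2, B2–B3, B3–B4, B1–B5, B1–B6, B2–B7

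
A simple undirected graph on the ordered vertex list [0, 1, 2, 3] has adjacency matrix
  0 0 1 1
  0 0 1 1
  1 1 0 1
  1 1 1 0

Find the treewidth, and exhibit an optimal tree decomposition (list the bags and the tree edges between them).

Treewidth 2.
One optimal decomposition is:
Bags: B1 = {0, 2, 3}  B2 = {1, 2, 3}
Tree: B1–B2

The largest bag has 3 vertices, giving width 2; this decomposition certifies tw(G) ≤ 2. For the lower bound, the 3 vertices {0, 2, 3} are pairwise adjacent, and any tree decomposition puts a clique entirely inside one bag — forcing width ≥ 2. Combining the bounds, tw(G) = 2.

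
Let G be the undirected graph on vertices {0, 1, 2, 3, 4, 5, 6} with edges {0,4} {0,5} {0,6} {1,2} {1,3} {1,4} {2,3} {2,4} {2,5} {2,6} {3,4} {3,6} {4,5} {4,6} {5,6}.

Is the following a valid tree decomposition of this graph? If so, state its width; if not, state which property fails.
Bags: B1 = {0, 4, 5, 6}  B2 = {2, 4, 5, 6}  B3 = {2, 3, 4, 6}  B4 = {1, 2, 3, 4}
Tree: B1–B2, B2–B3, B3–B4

Yes; width 3.

Checking the three conditions: (i) the bags cover all of {0, 1, 2, 3, 4, 5, 6}; (ii) for each edge, some bag contains both endpoints; (iii) the bags containing any fixed vertex form a subtree. All hold, so the decomposition is valid with width 4 − 1 = 3.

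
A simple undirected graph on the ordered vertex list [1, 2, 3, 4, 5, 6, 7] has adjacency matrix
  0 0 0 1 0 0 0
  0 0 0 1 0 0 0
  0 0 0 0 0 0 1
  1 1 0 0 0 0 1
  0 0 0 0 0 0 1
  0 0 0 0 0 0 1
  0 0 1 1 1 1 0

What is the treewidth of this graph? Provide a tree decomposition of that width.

The largest bag has 2 vertices, giving width 1; this decomposition certifies tw(G) ≤ 1. Any graph with an edge has treewidth ≥ 1, and G has the edge 2–4. The upper and lower bounds meet at 1, so that is the treewidth.

Treewidth 1.
One optimal decomposition is:
Bags: B1 = {2, 4}  B2 = {4, 7}  B3 = {1, 4}  B4 = {3, 7}  B5 = {6, 7}  B6 = {5, 7}
Tree: B1–B2, B2–B3, B2–B4, B4–B5, B4–B6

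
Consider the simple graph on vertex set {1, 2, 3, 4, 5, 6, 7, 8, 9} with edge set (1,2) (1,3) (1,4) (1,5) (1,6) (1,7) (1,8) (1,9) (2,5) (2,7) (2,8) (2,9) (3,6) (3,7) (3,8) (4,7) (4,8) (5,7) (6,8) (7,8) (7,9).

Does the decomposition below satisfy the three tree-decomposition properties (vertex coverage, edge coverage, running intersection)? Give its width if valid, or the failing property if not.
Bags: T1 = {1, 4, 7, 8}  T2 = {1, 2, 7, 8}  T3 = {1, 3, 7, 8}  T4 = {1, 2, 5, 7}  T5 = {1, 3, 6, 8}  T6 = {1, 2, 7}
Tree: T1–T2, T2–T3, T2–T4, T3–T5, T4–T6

No — vertex 9 appears in no bag.

A tree decomposition must satisfy three properties: every vertex lies in some bag; for every edge, both endpoints lie together in some bag; and for every vertex, the bags containing it form a connected subtree. Here vertex 9 appears in no bag, so the decomposition is invalid.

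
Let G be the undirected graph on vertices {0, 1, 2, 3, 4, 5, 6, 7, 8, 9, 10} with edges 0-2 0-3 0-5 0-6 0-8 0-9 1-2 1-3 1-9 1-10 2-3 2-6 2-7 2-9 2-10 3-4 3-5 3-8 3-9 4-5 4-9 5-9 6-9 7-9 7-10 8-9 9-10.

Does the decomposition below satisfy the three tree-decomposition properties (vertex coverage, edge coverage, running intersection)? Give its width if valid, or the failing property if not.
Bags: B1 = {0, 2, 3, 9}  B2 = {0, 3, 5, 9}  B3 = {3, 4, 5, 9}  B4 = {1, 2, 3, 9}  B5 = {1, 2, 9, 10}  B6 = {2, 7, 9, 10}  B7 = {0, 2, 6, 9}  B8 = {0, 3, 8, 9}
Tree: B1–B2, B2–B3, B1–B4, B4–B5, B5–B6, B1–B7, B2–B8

Checking the three conditions: (i) the bags cover all of {0, 1, 2, 3, 4, 5, 6, 7, 8, 9, 10}; (ii) for each edge, some bag contains both endpoints; (iii) the bags containing any fixed vertex form a subtree. All hold, so the decomposition is valid with width 4 − 1 = 3.

Yes; width 3.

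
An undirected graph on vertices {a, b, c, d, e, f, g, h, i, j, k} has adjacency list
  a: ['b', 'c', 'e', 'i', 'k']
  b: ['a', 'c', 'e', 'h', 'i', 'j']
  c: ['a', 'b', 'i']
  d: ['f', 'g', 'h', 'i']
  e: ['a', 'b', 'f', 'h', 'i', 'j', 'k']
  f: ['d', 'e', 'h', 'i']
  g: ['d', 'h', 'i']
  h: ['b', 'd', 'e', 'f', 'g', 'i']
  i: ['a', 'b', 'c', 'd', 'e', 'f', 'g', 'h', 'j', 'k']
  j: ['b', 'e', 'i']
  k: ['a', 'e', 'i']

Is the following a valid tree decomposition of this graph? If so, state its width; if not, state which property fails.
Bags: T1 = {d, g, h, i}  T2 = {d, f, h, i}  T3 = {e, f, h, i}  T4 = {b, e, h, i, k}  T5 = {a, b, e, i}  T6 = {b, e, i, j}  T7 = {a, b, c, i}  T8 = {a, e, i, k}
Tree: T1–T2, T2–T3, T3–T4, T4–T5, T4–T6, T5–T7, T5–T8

A tree decomposition must satisfy three properties: every vertex lies in some bag; for every edge, both endpoints lie together in some bag; and for every vertex, the bags containing it form a connected subtree. Here bags containing vertex k are not connected in the tree, so the decomposition is invalid.

No — bags containing vertex k are not connected in the tree.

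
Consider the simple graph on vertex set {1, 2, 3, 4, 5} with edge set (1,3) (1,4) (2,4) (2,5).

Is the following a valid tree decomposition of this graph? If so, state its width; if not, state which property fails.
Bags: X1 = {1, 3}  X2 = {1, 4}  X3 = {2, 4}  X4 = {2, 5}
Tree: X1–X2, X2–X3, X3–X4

Every vertex of G appears in some bag (union = {1, 2, 3, 4, 5}); every edge is covered by a bag; and for each vertex v the set of bags containing v is connected in the bag tree. The decomposition is therefore valid. The largest bag has 2 vertices, so the width is 1.

Yes; width 1.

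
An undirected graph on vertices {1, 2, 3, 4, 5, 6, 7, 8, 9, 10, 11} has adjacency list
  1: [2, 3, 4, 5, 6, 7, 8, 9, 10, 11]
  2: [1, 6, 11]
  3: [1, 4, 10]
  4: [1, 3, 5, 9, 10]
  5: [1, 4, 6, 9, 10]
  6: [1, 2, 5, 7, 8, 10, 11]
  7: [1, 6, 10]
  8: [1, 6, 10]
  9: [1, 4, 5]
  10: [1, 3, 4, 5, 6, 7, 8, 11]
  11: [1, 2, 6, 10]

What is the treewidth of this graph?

A width-3 tree decomposition is:
Bags: B1 = {1, 4, 5, 10}  B2 = {1, 5, 6, 10}  B3 = {1, 4, 5, 9}  B4 = {1, 3, 4, 10}  B5 = {1, 6, 7, 10}  B6 = {1, 6, 10, 11}  B7 = {1, 6, 8, 10}  B8 = {1, 2, 6, 11}
Tree: B1–B2, B1–B3, B1–B4, B2–B5, B5–B6, B2–B7, B6–B8
Every bag has size at most 4, so the width is 4 − 1 = 3 and tw(G) ≤ 3. On the other hand G contains the 4-clique {1, 4, 5, 9}. A clique must lie in a single bag of any decomposition, so no decomposition can have width below 3. Hence tw(G) = 3 exactly.

3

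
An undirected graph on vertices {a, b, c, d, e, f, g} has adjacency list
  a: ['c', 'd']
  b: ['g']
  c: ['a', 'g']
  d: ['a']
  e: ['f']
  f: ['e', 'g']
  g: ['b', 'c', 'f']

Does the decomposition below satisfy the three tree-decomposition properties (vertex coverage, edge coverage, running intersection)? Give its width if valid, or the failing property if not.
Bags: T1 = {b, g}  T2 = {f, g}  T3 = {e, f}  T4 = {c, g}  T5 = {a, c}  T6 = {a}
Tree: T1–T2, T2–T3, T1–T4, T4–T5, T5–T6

A tree decomposition must satisfy three properties: every vertex lies in some bag; for every edge, both endpoints lie together in some bag; and for every vertex, the bags containing it form a connected subtree. Here vertex d appears in no bag, so the decomposition is invalid.

No — vertex d appears in no bag.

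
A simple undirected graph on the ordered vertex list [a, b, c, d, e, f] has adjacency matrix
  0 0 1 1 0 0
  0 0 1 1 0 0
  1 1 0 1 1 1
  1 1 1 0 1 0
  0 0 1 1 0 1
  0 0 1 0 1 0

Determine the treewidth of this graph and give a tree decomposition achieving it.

The largest bag has 3 vertices, giving width 2; this decomposition certifies tw(G) ≤ 2. Conversely, {c, d, e} is a clique of size 3, and the vertices of any clique must share a bag in every tree decomposition; so some bag has ≥ 3 vertices and tw(G) ≥ 2. Combining the bounds, tw(G) = 2.

Treewidth 2.
One optimal decomposition is:
Bags: B1 = {c, e, f}  B2 = {c, d, e}  B3 = {a, c, d}  B4 = {b, c, d}
Tree: B1–B2, B2–B3, B2–B4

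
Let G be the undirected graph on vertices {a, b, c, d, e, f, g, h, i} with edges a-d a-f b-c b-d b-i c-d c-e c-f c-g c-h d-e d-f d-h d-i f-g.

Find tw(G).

A width-2 tree decomposition is:
Bags: B1 = {c, d, h}  B2 = {c, d, f}  B3 = {c, d, e}  B4 = {a, d, f}  B5 = {c, f, g}  B6 = {b, c, d}  B7 = {b, d, i}
Tree: B1–B2, B2–B3, B2–B4, B2–B5, B3–B6, B6–B7
The largest bag has 3 vertices, giving width 2; this decomposition certifies tw(G) ≤ 2. For the lower bound, the 3 vertices {c, d, e} are pairwise adjacent, and any tree decomposition puts a clique entirely inside one bag — forcing width ≥ 2. Therefore the treewidth is 2.

2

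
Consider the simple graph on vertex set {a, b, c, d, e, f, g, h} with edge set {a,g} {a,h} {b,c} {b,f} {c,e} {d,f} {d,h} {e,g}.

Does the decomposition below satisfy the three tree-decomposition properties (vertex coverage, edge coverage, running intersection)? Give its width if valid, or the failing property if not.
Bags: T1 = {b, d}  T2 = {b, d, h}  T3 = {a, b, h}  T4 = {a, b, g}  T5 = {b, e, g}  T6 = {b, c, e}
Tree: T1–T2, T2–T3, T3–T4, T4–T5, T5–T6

No — vertex f appears in no bag.

A tree decomposition must satisfy three properties: every vertex lies in some bag; for every edge, both endpoints lie together in some bag; and for every vertex, the bags containing it form a connected subtree. Here vertex f appears in no bag, so the decomposition is invalid.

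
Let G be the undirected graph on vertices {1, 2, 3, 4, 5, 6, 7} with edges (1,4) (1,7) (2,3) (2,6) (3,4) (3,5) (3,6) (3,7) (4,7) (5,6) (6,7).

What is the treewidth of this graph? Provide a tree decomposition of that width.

Treewidth 2.
One optimal decomposition is:
Bags: B1 = {2, 3, 6}  B2 = {3, 6, 7}  B3 = {3, 4, 7}  B4 = {1, 4, 7}  B5 = {3, 5, 6}
Tree: B1–B2, B2–B3, B3–B4, B2–B5

Every bag has size at most 3, so the width is 3 − 1 = 2 and tw(G) ≤ 2. On the other hand G contains the 3-clique {1, 4, 7}. A clique must lie in a single bag of any decomposition, so no decomposition can have width below 2. Hence tw(G) = 2 exactly.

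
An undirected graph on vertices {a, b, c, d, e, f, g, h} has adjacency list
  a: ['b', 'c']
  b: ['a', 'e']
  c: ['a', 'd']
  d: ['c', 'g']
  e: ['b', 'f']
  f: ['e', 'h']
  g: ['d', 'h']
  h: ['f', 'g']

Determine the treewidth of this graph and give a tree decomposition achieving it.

Treewidth 2.
One optimal decomposition is:
Bags: B1 = {b, e, f}  B2 = {b, f, h}  B3 = {b, g, h}  B4 = {b, d, g}  B5 = {b, c, d}  B6 = {a, b, c}
Tree: B1–B2, B2–B3, B3–B4, B4–B5, B5–B6

Every bag has size at most 3, so the width is 3 − 1 = 2 and tw(G) ≤ 2. The edges b–e–f–h–g–d–c–a–b form a cycle, so G is not a tree and its treewidth is at least 2. The upper and lower bounds meet at 2, so that is the treewidth.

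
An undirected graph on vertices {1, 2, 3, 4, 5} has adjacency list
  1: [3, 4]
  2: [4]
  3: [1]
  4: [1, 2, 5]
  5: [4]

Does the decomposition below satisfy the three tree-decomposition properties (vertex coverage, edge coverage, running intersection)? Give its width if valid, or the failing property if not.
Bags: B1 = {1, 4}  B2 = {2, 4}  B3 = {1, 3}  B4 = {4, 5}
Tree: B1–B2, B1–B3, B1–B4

Vertex coverage: the bags together contain {1, 2, 3, 4, 5}, the full vertex set. Edge coverage: each edge of G has both endpoints in at least one bag. Running intersection: for every vertex, the bags containing it form a connected subtree. All three properties hold, so this is a valid tree decomposition of width max|bag| − 1 = 1, and hence tw(G) ≤ 1.

Yes; width 1.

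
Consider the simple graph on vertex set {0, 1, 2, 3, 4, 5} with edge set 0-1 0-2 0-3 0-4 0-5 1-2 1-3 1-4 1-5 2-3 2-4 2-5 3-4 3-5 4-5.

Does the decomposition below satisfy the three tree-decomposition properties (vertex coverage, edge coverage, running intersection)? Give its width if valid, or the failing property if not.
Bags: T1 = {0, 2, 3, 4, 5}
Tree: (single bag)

No — vertex 1 appears in no bag.

A tree decomposition must satisfy three properties: every vertex lies in some bag; for every edge, both endpoints lie together in some bag; and for every vertex, the bags containing it form a connected subtree. Here vertex 1 appears in no bag, so the decomposition is invalid.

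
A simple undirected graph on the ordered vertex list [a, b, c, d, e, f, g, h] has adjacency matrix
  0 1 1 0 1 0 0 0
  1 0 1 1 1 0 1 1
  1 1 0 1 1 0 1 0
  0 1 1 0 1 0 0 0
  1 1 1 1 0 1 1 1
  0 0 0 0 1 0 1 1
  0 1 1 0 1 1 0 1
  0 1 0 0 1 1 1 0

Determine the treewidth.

A width-3 tree decomposition is:
Bags: B1 = {b, e, g, h}  B2 = {b, c, e, g}  B3 = {b, c, d, e}  B4 = {e, f, g, h}  B5 = {a, b, c, e}
Tree: B1–B2, B2–B3, B1–B4, B3–B5
Each bag holds 4 vertices, so the decomposition has width 3, which upper-bounds the treewidth. For the lower bound, the 4 vertices {e, f, g, h} are pairwise adjacent, and any tree decomposition puts a clique entirely inside one bag — forcing width ≥ 3. Hence tw(G) = 3 exactly.

3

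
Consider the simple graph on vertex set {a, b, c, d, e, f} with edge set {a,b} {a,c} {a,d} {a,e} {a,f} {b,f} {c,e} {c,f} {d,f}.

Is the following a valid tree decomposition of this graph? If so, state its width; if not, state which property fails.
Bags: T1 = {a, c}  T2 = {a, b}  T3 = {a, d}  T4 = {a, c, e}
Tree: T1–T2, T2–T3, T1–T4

No — vertex f appears in no bag.

A tree decomposition must satisfy three properties: every vertex lies in some bag; for every edge, both endpoints lie together in some bag; and for every vertex, the bags containing it form a connected subtree. Here vertex f appears in no bag, so the decomposition is invalid.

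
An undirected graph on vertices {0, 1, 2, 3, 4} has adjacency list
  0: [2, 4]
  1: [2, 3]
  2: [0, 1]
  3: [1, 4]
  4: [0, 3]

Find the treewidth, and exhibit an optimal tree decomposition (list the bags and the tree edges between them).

Treewidth 2.
One optimal decomposition is:
Bags: B1 = {0, 3, 4}  B2 = {0, 1, 3}  B3 = {0, 1, 2}
Tree: B1–B2, B2–B3

Each bag holds 3 vertices, so the decomposition has width 2, which upper-bounds the treewidth. The edges 0–4–3–1–2–0 form a cycle, so G is not a tree and its treewidth is at least 2. Therefore the treewidth is 2.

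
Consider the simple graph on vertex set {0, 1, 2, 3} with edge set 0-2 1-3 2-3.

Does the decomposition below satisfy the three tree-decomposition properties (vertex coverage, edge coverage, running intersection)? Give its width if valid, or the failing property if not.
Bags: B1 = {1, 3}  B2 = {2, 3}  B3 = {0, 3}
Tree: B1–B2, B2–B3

No — edge (2,0) lies in no bag.

A tree decomposition must satisfy three properties: every vertex lies in some bag; for every edge, both endpoints lie together in some bag; and for every vertex, the bags containing it form a connected subtree. Here edge (2,0) lies in no bag, so the decomposition is invalid.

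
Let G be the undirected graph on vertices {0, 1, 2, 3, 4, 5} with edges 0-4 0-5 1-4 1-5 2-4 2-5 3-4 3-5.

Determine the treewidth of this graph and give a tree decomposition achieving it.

Treewidth 2.
One optimal decomposition is:
Bags: B1 = {0, 4, 5}  B2 = {1, 4, 5}  B3 = {3, 4, 5}  B4 = {2, 4, 5}
Tree: B1–B2, B2–B3, B3–B4

Every bag has size at most 3, so the width is 3 − 1 = 2 and tw(G) ≤ 2. Since 0–4–1–5–0 is a cycle in G, G is not acyclic. Forests are exactly the graphs of treewidth ≤ 1, so tw(G) ≥ 2. Therefore the treewidth is 2.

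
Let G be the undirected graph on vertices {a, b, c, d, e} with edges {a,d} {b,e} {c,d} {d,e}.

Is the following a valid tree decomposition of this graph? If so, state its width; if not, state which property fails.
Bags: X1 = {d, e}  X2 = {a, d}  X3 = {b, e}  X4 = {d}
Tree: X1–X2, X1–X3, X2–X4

No — vertex c appears in no bag.

A tree decomposition must satisfy three properties: every vertex lies in some bag; for every edge, both endpoints lie together in some bag; and for every vertex, the bags containing it form a connected subtree. Here vertex c appears in no bag, so the decomposition is invalid.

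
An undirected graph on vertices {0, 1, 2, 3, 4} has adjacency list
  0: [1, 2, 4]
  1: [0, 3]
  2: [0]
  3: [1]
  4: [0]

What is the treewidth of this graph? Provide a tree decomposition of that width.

Treewidth 1.
One optimal decomposition is:
Bags: B1 = {0, 1}  B2 = {1, 3}  B3 = {0, 4}  B4 = {0, 2}
Tree: B1–B2, B1–B3, B1–B4

The largest bag has 2 vertices, giving width 1; this decomposition certifies tw(G) ≤ 1. Since G has at least one edge (e.g. 1–0), it is not an edgeless graph, so tw(G) ≥ 1. Hence tw(G) = 1 exactly.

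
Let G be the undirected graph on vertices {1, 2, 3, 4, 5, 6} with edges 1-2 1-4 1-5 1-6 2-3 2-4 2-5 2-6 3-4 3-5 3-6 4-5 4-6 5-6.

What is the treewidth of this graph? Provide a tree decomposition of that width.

Each bag holds 5 vertices, so the decomposition has width 4, which upper-bounds the treewidth. On the other hand G contains the 5-clique {1, 2, 4, 5, 6}. A clique must lie in a single bag of any decomposition, so no decomposition can have width below 4. Therefore the treewidth is 4.

Treewidth 4.
Bags: B1 = {2, 3, 4, 5, 6}  B2 = {1, 2, 4, 5, 6}
Tree: B1–B2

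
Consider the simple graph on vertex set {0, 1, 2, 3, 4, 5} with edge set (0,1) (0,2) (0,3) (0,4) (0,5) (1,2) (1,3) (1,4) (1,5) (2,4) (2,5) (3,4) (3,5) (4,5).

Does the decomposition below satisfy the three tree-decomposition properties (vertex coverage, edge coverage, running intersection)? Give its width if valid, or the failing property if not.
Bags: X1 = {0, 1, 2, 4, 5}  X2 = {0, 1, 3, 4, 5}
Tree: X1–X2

Yes; width 4.

Every vertex of G appears in some bag (union = {0, 1, 2, 3, 4, 5}); every edge is covered by a bag; and for each vertex v the set of bags containing v is connected in the bag tree. The decomposition is therefore valid. The largest bag has 5 vertices, so the width is 4.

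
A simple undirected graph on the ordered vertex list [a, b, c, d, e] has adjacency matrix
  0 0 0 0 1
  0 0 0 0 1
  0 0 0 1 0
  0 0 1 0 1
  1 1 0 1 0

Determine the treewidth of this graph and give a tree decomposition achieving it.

The largest bag has 2 vertices, giving width 1; this decomposition certifies tw(G) ≤ 1. G has an edge, so its treewidth is at least 1. Combining the bounds, tw(G) = 1.

Treewidth 1.
Bags: B1 = {c, d}  B2 = {d, e}  B3 = {b, e}  B4 = {a, e}
Tree: B1–B2, B2–B3, B2–B4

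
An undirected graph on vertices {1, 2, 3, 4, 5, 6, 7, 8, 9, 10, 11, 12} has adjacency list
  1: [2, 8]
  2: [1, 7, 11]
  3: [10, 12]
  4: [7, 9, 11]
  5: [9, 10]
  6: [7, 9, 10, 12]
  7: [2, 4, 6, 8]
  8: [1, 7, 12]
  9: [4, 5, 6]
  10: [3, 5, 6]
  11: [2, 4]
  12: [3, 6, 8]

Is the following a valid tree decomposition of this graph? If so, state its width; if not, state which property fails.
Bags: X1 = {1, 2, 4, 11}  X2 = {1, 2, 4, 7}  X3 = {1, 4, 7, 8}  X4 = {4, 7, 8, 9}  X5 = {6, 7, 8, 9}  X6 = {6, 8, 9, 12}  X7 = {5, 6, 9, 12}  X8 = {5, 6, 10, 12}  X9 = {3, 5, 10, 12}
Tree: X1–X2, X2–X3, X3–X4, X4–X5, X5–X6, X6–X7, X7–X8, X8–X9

Yes; width 3.

Vertex coverage: the bags together contain {1, 2, 3, 4, 5, 6, 7, 8, 9, 10, 11, 12}, the full vertex set. Edge coverage: each edge of G has both endpoints in at least one bag. Running intersection: for every vertex, the bags containing it form a connected subtree. All three properties hold, so this is a valid tree decomposition of width max|bag| − 1 = 3, and hence tw(G) ≤ 3.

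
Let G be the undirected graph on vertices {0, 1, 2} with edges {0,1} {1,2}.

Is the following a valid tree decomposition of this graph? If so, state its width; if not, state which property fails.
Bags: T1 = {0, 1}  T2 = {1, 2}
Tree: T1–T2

Vertex coverage: the bags together contain {0, 1, 2}, the full vertex set. Edge coverage: each edge of G has both endpoints in at least one bag. Running intersection: for every vertex, the bags containing it form a connected subtree. All three properties hold, so this is a valid tree decomposition of width max|bag| − 1 = 1, and hence tw(G) ≤ 1.

Yes; width 1.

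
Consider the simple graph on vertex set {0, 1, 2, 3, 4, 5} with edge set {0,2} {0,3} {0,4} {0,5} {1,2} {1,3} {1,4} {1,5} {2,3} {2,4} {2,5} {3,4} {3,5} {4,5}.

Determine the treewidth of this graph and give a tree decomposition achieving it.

Each bag holds 5 vertices, so the decomposition has width 4, which upper-bounds the treewidth. For the lower bound, the 5 vertices {0, 2, 3, 4, 5} are pairwise adjacent, and any tree decomposition puts a clique entirely inside one bag — forcing width ≥ 4. Hence tw(G) = 4 exactly.

Treewidth 4.
Bags: B1 = {1, 2, 3, 4, 5}  B2 = {0, 2, 3, 4, 5}
Tree: B1–B2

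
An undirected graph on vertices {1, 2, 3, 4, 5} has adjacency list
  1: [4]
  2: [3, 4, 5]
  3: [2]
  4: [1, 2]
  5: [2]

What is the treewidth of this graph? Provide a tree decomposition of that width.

The largest bag has 2 vertices, giving width 1; this decomposition certifies tw(G) ≤ 1. G has an edge, so its treewidth is at least 1. Hence tw(G) = 1 exactly.

Treewidth 1.
One such decomposition:
Bags: B1 = {2, 3}  B2 = {2, 4}  B3 = {2, 5}  B4 = {1, 4}
Tree: B1–B2, B2–B3, B2–B4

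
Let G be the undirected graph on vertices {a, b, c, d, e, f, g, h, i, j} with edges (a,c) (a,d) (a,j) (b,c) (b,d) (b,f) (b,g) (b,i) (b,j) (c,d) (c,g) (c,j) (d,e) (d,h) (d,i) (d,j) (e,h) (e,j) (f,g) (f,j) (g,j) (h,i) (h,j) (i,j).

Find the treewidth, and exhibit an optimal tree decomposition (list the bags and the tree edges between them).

Treewidth 3.
One optimal decomposition is:
Bags: B1 = {b, c, d, j}  B2 = {b, c, g, j}  B3 = {b, d, i, j}  B4 = {d, h, i, j}  B5 = {a, c, d, j}  B6 = {d, e, h, j}  B7 = {b, f, g, j}
Tree: B1–B2, B1–B3, B3–B4, B1–B5, B4–B6, B2–B7

Each bag holds 4 vertices, so the decomposition has width 3, which upper-bounds the treewidth. Conversely, {d, e, h, j} is a clique of size 4, and the vertices of any clique must share a bag in every tree decomposition; so some bag has ≥ 4 vertices and tw(G) ≥ 3. Therefore the treewidth is 3.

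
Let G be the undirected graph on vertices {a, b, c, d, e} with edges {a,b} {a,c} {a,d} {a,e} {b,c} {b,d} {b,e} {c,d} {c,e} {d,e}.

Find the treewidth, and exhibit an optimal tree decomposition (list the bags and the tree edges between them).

With just one bag of size 5, the width is 5 − 1 = 4, so tw(G) ≤ 4. For the lower bound, the 5 vertices {a, b, c, d, e} are pairwise adjacent, and any tree decomposition puts a clique entirely inside one bag — forcing width ≥ 4. Combining the bounds, tw(G) = 4.

Treewidth 4.
One optimal decomposition is:
Bags: B1 = {a, b, c, d, e}
Tree: (single bag)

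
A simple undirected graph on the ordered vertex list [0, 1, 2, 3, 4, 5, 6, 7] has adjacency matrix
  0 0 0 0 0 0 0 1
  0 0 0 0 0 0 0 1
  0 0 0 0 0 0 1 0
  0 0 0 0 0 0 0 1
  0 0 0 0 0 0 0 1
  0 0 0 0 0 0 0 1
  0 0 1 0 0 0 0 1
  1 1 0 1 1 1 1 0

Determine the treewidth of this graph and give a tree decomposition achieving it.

The largest bag has 2 vertices, giving width 1; this decomposition certifies tw(G) ≤ 1. G has an edge, so its treewidth is at least 1. Hence tw(G) = 1 exactly.

Treewidth 1.
One optimal decomposition is:
Bags: B1 = {0, 7}  B2 = {5, 7}  B3 = {1, 7}  B4 = {6, 7}  B5 = {2, 6}  B6 = {4, 7}  B7 = {3, 7}
Tree: B1–B2, B2–B3, B2–B4, B4–B5, B1–B6, B1–B7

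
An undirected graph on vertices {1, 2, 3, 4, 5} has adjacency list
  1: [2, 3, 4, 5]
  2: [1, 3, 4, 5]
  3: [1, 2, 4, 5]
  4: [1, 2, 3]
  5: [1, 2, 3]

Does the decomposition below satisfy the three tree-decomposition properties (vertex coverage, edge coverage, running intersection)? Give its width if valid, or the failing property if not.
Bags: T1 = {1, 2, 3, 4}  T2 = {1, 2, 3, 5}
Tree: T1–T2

Every vertex of G appears in some bag (union = {1, 2, 3, 4, 5}); every edge is covered by a bag; and for each vertex v the set of bags containing v is connected in the bag tree. The decomposition is therefore valid. The largest bag has 4 vertices, so the width is 3.

Yes; width 3.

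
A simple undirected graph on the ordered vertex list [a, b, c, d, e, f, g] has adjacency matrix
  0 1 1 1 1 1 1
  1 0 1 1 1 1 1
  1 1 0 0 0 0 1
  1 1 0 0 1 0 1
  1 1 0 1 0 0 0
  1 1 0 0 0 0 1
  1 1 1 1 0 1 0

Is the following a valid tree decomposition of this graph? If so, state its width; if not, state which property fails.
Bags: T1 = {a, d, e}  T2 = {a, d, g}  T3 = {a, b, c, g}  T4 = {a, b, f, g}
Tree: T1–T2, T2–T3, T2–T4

No — edge (b,d) lies in no bag.

A tree decomposition must satisfy three properties: every vertex lies in some bag; for every edge, both endpoints lie together in some bag; and for every vertex, the bags containing it form a connected subtree. Here edge (b,d) lies in no bag, so the decomposition is invalid.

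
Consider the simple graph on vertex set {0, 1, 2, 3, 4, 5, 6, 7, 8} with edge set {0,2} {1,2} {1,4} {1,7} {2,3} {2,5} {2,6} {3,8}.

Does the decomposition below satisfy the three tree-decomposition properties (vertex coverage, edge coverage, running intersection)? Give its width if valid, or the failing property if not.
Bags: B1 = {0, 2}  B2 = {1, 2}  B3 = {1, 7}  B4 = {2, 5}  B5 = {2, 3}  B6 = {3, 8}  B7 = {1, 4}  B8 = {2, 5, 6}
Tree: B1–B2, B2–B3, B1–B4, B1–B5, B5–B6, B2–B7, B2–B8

No — bags containing vertex 5 are not connected in the tree.

A tree decomposition must satisfy three properties: every vertex lies in some bag; for every edge, both endpoints lie together in some bag; and for every vertex, the bags containing it form a connected subtree. Here bags containing vertex 5 are not connected in the tree, so the decomposition is invalid.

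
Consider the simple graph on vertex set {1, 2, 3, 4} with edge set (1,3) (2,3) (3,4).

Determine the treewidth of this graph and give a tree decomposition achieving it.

Each bag holds 2 vertices, so the decomposition has width 1, which upper-bounds the treewidth. G has an edge, so its treewidth is at least 1. The upper and lower bounds meet at 1, so that is the treewidth.

Treewidth 1.
One optimal decomposition is:
Bags: B1 = {2, 3}  B2 = {1, 3}  B3 = {3, 4}
Tree: B1–B2, B2–B3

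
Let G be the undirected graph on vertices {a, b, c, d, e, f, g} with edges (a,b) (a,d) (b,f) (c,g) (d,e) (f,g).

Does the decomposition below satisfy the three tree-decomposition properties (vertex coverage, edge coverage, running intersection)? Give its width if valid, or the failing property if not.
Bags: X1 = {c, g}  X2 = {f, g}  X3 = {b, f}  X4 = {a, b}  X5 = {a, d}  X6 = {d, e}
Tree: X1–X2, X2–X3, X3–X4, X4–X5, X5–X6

Every vertex of G appears in some bag (union = {a, b, c, d, e, f, g}); every edge is covered by a bag; and for each vertex v the set of bags containing v is connected in the bag tree. The decomposition is therefore valid. The largest bag has 2 vertices, so the width is 1.

Yes; width 1.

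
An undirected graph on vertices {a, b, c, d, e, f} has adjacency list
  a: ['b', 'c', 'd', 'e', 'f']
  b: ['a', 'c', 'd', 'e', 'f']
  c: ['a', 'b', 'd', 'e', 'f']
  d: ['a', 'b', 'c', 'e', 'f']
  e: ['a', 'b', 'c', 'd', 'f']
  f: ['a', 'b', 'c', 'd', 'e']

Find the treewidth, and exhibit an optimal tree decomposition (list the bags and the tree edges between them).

With just one bag of size 6, the width is 6 − 1 = 5, so tw(G) ≤ 5. Conversely, {a, b, c, d, e, f} is a clique of size 6, and the vertices of any clique must share a bag in every tree decomposition; so some bag has ≥ 6 vertices and tw(G) ≥ 5. Combining the bounds, tw(G) = 5.

Treewidth 5.
Bags: B1 = {a, b, c, d, e, f}
Tree: (single bag)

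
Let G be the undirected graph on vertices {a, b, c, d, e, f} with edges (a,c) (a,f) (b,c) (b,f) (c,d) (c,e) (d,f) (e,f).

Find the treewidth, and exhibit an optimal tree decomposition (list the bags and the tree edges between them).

Treewidth 2.
One such decomposition:
Bags: B1 = {a, c, f}  B2 = {b, c, f}  B3 = {c, d, f}  B4 = {c, e, f}
Tree: B1–B2, B2–B3, B3–B4

Each bag holds 3 vertices, so the decomposition has width 2, which upper-bounds the treewidth. The edges c–a–f–b–c form a cycle, so G is not a tree and its treewidth is at least 2. Combining the bounds, tw(G) = 2.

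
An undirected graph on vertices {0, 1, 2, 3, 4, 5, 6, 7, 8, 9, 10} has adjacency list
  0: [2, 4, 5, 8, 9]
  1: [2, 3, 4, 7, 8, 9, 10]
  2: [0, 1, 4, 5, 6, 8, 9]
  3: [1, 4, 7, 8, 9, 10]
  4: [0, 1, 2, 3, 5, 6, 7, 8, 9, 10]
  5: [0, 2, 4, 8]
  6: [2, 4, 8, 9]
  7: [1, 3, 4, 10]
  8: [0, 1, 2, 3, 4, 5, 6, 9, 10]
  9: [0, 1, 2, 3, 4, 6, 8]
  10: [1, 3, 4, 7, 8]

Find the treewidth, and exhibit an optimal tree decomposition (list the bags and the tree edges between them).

Treewidth 4.
Bags: B1 = {1, 3, 4, 8, 9}  B2 = {1, 3, 4, 8, 10}  B3 = {1, 3, 4, 7, 10}  B4 = {1, 2, 4, 8, 9}  B5 = {0, 2, 4, 8, 9}  B6 = {0, 2, 4, 5, 8}  B7 = {2, 4, 6, 8, 9}
Tree: B1–B2, B2–B3, B1–B4, B4–B5, B5–B6, B4–B7

Every bag has size at most 5, so the width is 5 − 1 = 4 and tw(G) ≤ 4. On the other hand G contains the 5-clique {1, 3, 4, 8, 10}. A clique must lie in a single bag of any decomposition, so no decomposition can have width below 4. Combining the bounds, tw(G) = 4.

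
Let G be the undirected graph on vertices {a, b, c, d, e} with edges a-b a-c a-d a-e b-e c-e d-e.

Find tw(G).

2

A width-2 tree decomposition is:
Bags: B1 = {a, d, e}  B2 = {a, b, e}  B3 = {a, c, e}
Tree: B1–B2, B1–B3
Every bag has size at most 3, so the width is 3 − 1 = 2 and tw(G) ≤ 2. For the lower bound, the 3 vertices {a, d, e} are pairwise adjacent, and any tree decomposition puts a clique entirely inside one bag — forcing width ≥ 2. The upper and lower bounds meet at 2, so that is the treewidth.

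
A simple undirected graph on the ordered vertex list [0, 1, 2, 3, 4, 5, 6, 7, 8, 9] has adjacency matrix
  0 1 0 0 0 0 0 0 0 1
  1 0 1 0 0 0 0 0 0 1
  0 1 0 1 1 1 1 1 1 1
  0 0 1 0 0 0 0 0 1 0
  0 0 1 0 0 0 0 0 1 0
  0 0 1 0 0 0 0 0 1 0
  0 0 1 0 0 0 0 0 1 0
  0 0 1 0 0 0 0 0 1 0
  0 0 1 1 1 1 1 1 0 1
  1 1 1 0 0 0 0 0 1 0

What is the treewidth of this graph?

A width-2 tree decomposition is:
Bags: B1 = {2, 8, 9}  B2 = {2, 4, 8}  B3 = {2, 6, 8}  B4 = {2, 5, 8}  B5 = {1, 2, 9}  B6 = {2, 3, 8}  B7 = {0, 1, 9}  B8 = {2, 7, 8}
Tree: B1–B2, B2–B3, B3–B4, B1–B5, B4–B6, B5–B7, B4–B8
Each bag holds 3 vertices, so the decomposition has width 2, which upper-bounds the treewidth. For the lower bound, the 3 vertices {0, 1, 9} are pairwise adjacent, and any tree decomposition puts a clique entirely inside one bag — forcing width ≥ 2. Combining the bounds, tw(G) = 2.

2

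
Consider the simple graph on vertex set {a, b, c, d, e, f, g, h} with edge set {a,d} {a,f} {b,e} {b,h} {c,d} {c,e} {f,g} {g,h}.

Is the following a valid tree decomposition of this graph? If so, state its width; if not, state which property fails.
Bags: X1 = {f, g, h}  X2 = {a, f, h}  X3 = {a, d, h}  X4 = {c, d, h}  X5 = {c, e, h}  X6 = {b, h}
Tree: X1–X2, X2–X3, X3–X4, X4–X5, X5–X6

No — edge (e,b) lies in no bag.

A tree decomposition must satisfy three properties: every vertex lies in some bag; for every edge, both endpoints lie together in some bag; and for every vertex, the bags containing it form a connected subtree. Here edge (e,b) lies in no bag, so the decomposition is invalid.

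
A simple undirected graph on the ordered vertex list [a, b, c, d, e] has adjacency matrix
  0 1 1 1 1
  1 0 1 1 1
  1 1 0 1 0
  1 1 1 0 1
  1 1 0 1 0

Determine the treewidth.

A width-3 tree decomposition is:
Bags: B1 = {a, b, c, d}  B2 = {a, b, d, e}
Tree: B1–B2
Each bag holds 4 vertices, so the decomposition has width 3, which upper-bounds the treewidth. Conversely, {a, b, d, e} is a clique of size 4, and the vertices of any clique must share a bag in every tree decomposition; so some bag has ≥ 4 vertices and tw(G) ≥ 3. Combining the bounds, tw(G) = 3.

3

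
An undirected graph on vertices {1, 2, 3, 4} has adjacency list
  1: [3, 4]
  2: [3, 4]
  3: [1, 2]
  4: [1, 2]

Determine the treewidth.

2

A width-2 tree decomposition is:
Bags: B1 = {1, 2, 4}  B2 = {1, 2, 3}
Tree: B1–B2
Each bag holds 3 vertices, so the decomposition has width 2, which upper-bounds the treewidth. For the lower bound, G contains the cycle 2–4–1–3–2, so G is not a forest; only forests have treewidth ≤ 1, hence tw(G) ≥ 2. Therefore the treewidth is 2.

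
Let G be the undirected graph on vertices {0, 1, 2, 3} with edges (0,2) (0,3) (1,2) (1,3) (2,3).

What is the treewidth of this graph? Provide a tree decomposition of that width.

Treewidth 2.
Bags: B1 = {1, 2, 3}  B2 = {0, 2, 3}
Tree: B1–B2

Every bag has size at most 3, so the width is 3 − 1 = 2 and tw(G) ≤ 2. Conversely, {0, 2, 3} is a clique of size 3, and the vertices of any clique must share a bag in every tree decomposition; so some bag has ≥ 3 vertices and tw(G) ≥ 2. Hence tw(G) = 2 exactly.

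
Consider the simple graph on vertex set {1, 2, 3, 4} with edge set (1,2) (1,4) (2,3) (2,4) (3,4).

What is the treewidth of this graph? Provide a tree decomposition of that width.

Treewidth 2.
One optimal decomposition is:
Bags: B1 = {2, 3, 4}  B2 = {1, 2, 4}
Tree: B1–B2

Each bag holds 3 vertices, so the decomposition has width 2, which upper-bounds the treewidth. Conversely, {1, 2, 4} is a clique of size 3, and the vertices of any clique must share a bag in every tree decomposition; so some bag has ≥ 3 vertices and tw(G) ≥ 2. Combining the bounds, tw(G) = 2.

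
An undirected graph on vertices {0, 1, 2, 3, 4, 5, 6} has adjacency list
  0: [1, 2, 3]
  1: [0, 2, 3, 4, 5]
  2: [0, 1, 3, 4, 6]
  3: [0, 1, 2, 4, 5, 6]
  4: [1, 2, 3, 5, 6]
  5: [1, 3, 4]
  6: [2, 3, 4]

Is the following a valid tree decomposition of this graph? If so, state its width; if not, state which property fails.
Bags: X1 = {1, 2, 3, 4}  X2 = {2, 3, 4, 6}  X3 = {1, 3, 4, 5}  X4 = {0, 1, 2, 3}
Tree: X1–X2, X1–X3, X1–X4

Yes; width 3.

Every vertex of G appears in some bag (union = {0, 1, 2, 3, 4, 5, 6}); every edge is covered by a bag; and for each vertex v the set of bags containing v is connected in the bag tree. The decomposition is therefore valid. The largest bag has 4 vertices, so the width is 3.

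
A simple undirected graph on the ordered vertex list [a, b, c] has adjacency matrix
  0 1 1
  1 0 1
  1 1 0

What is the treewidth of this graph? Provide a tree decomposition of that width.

Treewidth 2.
One such decomposition:
Bags: B1 = {a, b, c}
Tree: (single bag)

A single bag containing all 3 vertices is trivially a valid decomposition of width 2. On the other hand G contains the 3-clique {a, b, c}. A clique must lie in a single bag of any decomposition, so no decomposition can have width below 2. Hence tw(G) = 2 exactly.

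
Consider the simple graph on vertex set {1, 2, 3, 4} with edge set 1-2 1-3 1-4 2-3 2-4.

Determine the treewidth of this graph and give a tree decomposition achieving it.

Treewidth 2.
One optimal decomposition is:
Bags: B1 = {1, 2, 4}  B2 = {1, 2, 3}
Tree: B1–B2

Every bag has size at most 3, so the width is 3 − 1 = 2 and tw(G) ≤ 2. Conversely, {1, 2, 3} is a clique of size 3, and the vertices of any clique must share a bag in every tree decomposition; so some bag has ≥ 3 vertices and tw(G) ≥ 2. Therefore the treewidth is 2.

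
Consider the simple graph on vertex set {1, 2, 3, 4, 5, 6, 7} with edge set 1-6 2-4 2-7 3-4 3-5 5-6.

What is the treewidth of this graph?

A width-1 tree decomposition is:
Bags: B1 = {2, 7}  B2 = {2, 4}  B3 = {3, 4}  B4 = {3, 5}  B5 = {5, 6}  B6 = {1, 6}
Tree: B1–B2, B2–B3, B3–B4, B4–B5, B5–B6
Each bag holds 2 vertices, so the decomposition has width 1, which upper-bounds the treewidth. Since G has at least one edge (e.g. 7–2), it is not an edgeless graph, so tw(G) ≥ 1. Therefore the treewidth is 1.

1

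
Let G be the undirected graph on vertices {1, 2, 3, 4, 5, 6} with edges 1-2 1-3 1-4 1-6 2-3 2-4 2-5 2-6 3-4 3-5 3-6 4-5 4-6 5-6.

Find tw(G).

4

A width-4 tree decomposition is:
Bags: B1 = {1, 2, 3, 4, 6}  B2 = {2, 3, 4, 5, 6}
Tree: B1–B2
The largest bag has 5 vertices, giving width 4; this decomposition certifies tw(G) ≤ 4. For the lower bound, the 5 vertices {1, 2, 3, 4, 6} are pairwise adjacent, and any tree decomposition puts a clique entirely inside one bag — forcing width ≥ 4. Combining the bounds, tw(G) = 4.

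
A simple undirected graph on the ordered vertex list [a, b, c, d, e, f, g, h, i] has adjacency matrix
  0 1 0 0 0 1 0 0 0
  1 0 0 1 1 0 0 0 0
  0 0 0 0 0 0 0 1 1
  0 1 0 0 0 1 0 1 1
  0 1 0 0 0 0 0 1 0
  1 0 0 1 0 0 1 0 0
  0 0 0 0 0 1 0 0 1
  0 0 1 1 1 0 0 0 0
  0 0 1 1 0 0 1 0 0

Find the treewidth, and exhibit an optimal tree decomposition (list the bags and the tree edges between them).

Treewidth 3.
Bags: B1 = {a, f, g, i}  B2 = {a, d, f, i}  B3 = {a, b, d, i}  B4 = {b, c, d, i}  B5 = {b, c, d, h}  B6 = {b, c, e, h}
Tree: B1–B2, B2–B3, B3–B4, B4–B5, B5–B6

Each bag holds 4 vertices, so the decomposition has width 3, which upper-bounds the treewidth. For the lower bound: the 4 vertex sets {a,f,g}, {i}, {d}, {b,c,e,h} are disjoint, each induces a connected subgraph, and every pair is joined by at least one edge of G. Contracting each set to a single vertex therefore yields K_{4} as a minor, and since treewidth is minor-monotone, tw(G) ≥ tw(K_{4}) = 3. The upper and lower bounds meet at 3, so that is the treewidth.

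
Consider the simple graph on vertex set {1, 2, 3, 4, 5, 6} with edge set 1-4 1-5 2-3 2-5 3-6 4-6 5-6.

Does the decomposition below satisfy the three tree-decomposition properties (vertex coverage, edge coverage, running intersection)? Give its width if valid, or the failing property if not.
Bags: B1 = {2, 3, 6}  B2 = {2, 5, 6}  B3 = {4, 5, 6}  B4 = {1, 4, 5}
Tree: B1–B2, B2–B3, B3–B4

Checking the three conditions: (i) the bags cover all of {1, 2, 3, 4, 5, 6}; (ii) for each edge, some bag contains both endpoints; (iii) the bags containing any fixed vertex form a subtree. All hold, so the decomposition is valid with width 3 − 1 = 2.

Yes; width 2.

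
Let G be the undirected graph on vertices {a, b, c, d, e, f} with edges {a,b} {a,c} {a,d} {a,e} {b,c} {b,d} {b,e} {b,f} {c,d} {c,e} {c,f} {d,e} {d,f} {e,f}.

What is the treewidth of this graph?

A width-4 tree decomposition is:
Bags: B1 = {b, c, d, e, f}  B2 = {a, b, c, d, e}
Tree: B1–B2
Each bag holds 5 vertices, so the decomposition has width 4, which upper-bounds the treewidth. Conversely, {b, c, d, e, f} is a clique of size 5, and the vertices of any clique must share a bag in every tree decomposition; so some bag has ≥ 5 vertices and tw(G) ≥ 4. Therefore the treewidth is 4.

4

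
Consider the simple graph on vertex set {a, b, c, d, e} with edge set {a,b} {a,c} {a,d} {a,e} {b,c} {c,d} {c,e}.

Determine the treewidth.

2

A width-2 tree decomposition is:
Bags: B1 = {a, b, c}  B2 = {a, c, e}  B3 = {a, c, d}
Tree: B1–B2, B2–B3
Every bag has size at most 3, so the width is 3 − 1 = 2 and tw(G) ≤ 2. On the other hand G contains the 3-clique {a, c, d}. A clique must lie in a single bag of any decomposition, so no decomposition can have width below 2. The upper and lower bounds meet at 2, so that is the treewidth.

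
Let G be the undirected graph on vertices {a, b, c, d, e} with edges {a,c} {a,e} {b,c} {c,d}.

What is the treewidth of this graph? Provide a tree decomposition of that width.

Treewidth 1.
One such decomposition:
Bags: B1 = {c, d}  B2 = {a, c}  B3 = {b, c}  B4 = {a, e}
Tree: B1–B2, B1–B3, B2–B4

Every bag has size at most 2, so the width is 2 − 1 = 1 and tw(G) ≤ 1. Since G has at least one edge (e.g. d–c), it is not an edgeless graph, so tw(G) ≥ 1. Hence tw(G) = 1 exactly.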